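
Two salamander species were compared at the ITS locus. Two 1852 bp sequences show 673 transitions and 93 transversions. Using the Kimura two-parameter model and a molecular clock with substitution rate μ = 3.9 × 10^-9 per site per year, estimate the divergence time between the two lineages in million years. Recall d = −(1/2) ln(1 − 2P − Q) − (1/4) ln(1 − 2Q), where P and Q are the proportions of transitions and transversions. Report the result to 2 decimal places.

99.58

P = 673/1852 ≈ 0.363391 and Q = 93/1852 ≈ 0.050216.
Under the Kimura two-parameter model, d = −½ ln(1 − 2P − Q) − ¼ ln(1 − 2Q).
1 − 2P − Q = 0.223002, giving −½ ln(0.223002) = 0.750287.
1 − 2Q = 0.899568, giving −¼ ln(0.899568) = 0.026460.
d = 0.750287 + 0.026460 = 0.776747.
Under a molecular clock d = 2μt, so t = d/(2μ) = 0.776747 / (2 × 3.9 × 10^-9) = 99.58 million years.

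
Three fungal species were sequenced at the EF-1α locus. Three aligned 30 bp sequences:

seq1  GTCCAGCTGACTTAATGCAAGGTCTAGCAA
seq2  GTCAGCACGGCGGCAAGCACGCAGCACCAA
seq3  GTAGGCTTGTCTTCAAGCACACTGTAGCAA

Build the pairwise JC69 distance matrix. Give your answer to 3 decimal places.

d(seq1,seq2) = 0.931, d(seq1,seq3) = 0.572, d(seq2,seq3) = 0.503

seq1–seq2: 16/30 sites differ → p ≈ 0.533333, d = −0.75 ln(1 − 0.711111) = 0.931285 ≈ 0.931.
seq1–seq3: 12/30 sites differ → p = 0.4, d = −0.75 ln(1 − 0.533333) = 0.571605 ≈ 0.572.
seq2–seq3: 11/30 sites differ → p ≈ 0.366667, d = −0.75 ln(1 − 0.488889) = 0.503376 ≈ 0.503.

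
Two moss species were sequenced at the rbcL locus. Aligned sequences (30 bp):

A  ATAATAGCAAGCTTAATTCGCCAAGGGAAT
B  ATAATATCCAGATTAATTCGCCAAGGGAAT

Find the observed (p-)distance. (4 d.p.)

0.1000

The sequences differ at 3 of 30 positions (sites 7, 9, 12).
p = 3/30 = 0.1000.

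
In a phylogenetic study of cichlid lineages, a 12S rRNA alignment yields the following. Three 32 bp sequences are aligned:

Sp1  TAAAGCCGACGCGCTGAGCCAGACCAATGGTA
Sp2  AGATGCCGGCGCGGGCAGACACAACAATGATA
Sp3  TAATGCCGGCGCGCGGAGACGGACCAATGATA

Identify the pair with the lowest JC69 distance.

Sp1–Sp2: 11/32 differ, p = 0.344, d = 0.460.
Sp1–Sp3: 6/32 differ, p = 0.188, d = 0.216.
Sp2–Sp3: 7/32 differ, p = 0.219, d = 0.259.
The smallest distance is between Sp1 and Sp3.

Sp1 and Sp3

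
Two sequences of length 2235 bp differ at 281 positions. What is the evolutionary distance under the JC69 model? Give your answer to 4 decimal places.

p = 281/2235 ≈ 0.125727.
d = −(3/4) ln(1 − 4p/3) = −0.75 ln(1 − 0.167636) = −0.75 ln(0.832364)
  = −0.75 × (-0.183485) = 0.137614 substitutions/site.

0.1376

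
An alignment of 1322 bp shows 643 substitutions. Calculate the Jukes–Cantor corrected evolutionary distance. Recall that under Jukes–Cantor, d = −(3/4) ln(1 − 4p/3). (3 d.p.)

0.784

p = 643/1322 ≈ 0.486384.
d = −(3/4) ln(1 − 4p/3) = −0.75 ln(1 − 0.648512) = −0.75 ln(0.351488)
  = −0.75 × (-1.045580) = 0.784185 substitutions/site.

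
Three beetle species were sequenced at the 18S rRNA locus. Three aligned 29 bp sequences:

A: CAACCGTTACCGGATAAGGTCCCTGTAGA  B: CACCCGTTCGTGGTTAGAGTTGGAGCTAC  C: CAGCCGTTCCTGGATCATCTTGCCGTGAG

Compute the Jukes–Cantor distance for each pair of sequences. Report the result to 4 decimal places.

A–B: 15/29 sites differ → p ≈ 0.517241, d = −0.75 ln(1 − 0.689655) = 0.877553 ≈ 0.8776.
A–C: 12/29 sites differ → p ≈ 0.413793, d = −0.75 ln(1 − 0.551724) = 0.601760 ≈ 0.6018.
B–C: 12/29 sites differ → p ≈ 0.413793, d = −0.75 ln(1 − 0.551724) = 0.601760 ≈ 0.6018.

d(A,B) = 0.8776, d(A,C) = 0.6018, d(B,C) = 0.6018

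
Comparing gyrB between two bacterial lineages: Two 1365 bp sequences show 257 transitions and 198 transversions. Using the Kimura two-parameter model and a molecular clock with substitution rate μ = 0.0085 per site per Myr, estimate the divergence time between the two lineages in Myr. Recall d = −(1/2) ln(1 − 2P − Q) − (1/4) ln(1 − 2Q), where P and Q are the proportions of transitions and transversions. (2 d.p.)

P = 257/1365 ≈ 0.188278 and Q = 198/1365 ≈ 0.145055.
Under the Kimura two-parameter model, d = −½ ln(1 − 2P − Q) − ¼ ln(1 − 2Q).
1 − 2P − Q = 0.478389, giving −½ ln(0.478389) = 0.368666.
1 − 2Q = 0.70989, giving −¼ ln(0.70989) = 0.085661.
d = 0.368666 + 0.085661 = 0.454327.
Under a molecular clock d = 2μt, so t = d/(2μ) = 0.454327 / (2 × 0.0085) = 26.73 Myr.

26.73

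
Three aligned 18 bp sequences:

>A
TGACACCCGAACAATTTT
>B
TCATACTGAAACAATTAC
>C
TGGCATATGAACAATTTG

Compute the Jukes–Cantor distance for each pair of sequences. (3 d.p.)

A–B: 7/18 sites differ → p ≈ 0.388889, d = −0.75 ln(1 − 0.518519) = 0.548166 ≈ 0.548.
A–C: 5/18 sites differ → p ≈ 0.277778, d = −0.75 ln(1 − 0.370371) = 0.346968 ≈ 0.347.
B–C: 9/18 sites differ → p = 0.5, d = −0.75 ln(1 − 0.666667) = 0.823960 ≈ 0.824.

d(A,B) = 0.548, d(A,C) = 0.347, d(B,C) = 0.824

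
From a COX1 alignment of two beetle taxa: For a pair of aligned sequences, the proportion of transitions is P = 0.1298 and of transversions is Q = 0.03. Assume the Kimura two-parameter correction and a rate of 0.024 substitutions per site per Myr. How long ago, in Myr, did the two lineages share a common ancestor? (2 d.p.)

Under the Kimura two-parameter model, d = −½ ln(1 − 2P − Q) − ¼ ln(1 − 2Q).
1 − 2P − Q = 0.7104, giving −½ ln(0.7104) = 0.170964.
1 − 2Q = 0.94, giving −¼ ln(0.94) = 0.015469.
d = 0.170964 + 0.015469 = 0.186433.
Under a molecular clock d = 2μt, so t = d/(2μ) = 0.186433 / (2 × 0.024) = 3.88 Myr.

3.88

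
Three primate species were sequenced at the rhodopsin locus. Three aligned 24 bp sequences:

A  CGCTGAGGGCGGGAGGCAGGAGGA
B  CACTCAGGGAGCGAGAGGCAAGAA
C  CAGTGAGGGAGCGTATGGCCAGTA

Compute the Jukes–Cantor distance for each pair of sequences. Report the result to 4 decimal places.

d(A,B) = 0.6082, d(A,C) = 0.8240, d(B,C) = 0.3694

A–B: 10/24 sites differ → p ≈ 0.416667, d = −0.75 ln(1 − 0.555556) = 0.608198 ≈ 0.6082.
A–C: 12/24 sites differ → p = 0.5, d = −0.75 ln(1 − 0.666667) = 0.823960 ≈ 0.8240.
B–C: 7/24 sites differ → p ≈ 0.291667, d = −0.75 ln(1 − 0.388889) = 0.369358 ≈ 0.3694.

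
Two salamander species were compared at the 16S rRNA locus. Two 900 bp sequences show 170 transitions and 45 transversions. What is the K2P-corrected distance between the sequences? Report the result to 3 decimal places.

0.305

P = 170/900 ≈ 0.188889 and Q = 45/900 = 0.05.
Under the Kimura two-parameter model, d = −½ ln(1 − 2P − Q) − ¼ ln(1 − 2Q).
1 − 2P − Q = 0.572222, giving −½ ln(0.572222) = 0.279114.
1 − 2Q = 0.9, giving −¼ ln(0.9) = 0.026340.
d = 0.279114 + 0.026340 = 0.305454.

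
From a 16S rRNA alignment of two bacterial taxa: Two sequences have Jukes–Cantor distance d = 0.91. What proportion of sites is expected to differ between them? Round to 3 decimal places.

p = (3/4)(1 − e^(−4d/3)) = 0.75 × (1 − e^(-1.213333)) = 0.75 × (1 − 0.297205) = 0.527096.

0.527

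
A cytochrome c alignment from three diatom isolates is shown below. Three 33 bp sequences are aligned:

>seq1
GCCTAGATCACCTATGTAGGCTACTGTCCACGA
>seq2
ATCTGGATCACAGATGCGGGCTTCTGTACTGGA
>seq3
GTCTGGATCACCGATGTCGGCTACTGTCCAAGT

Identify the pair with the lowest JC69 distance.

seq1 and seq3

seq1–seq2: 11/33 differ, p = 0.333, d = 0.441.
seq1–seq3: 6/33 differ, p = 0.182, d = 0.208.
seq2–seq3: 9/33 differ, p = 0.273, d = 0.339.
The smallest distance is between seq1 and seq3.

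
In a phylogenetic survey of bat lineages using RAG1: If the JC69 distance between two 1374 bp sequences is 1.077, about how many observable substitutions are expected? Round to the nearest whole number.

785

Invert JC69: p = (3/4)(1 − e^(−4d/3)) = 0.75 × (1 − e^(-1.436)) = 0.75 × (1 − 0.237877) = 0.571592.
Expected differing sites = pL ≈ 0.571592 × 1374 = 785.367408 ≈ 785.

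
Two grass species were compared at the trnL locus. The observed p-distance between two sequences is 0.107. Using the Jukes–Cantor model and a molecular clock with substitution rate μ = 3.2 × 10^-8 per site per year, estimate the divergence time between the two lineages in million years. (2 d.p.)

d = −(3/4) ln(1 − 4p/3) = −0.75 ln(1 − 0.142667) = −0.75 ln(0.857333)
  = −0.75 × (-0.153929) = 0.115447 substitutions/site.
Under a molecular clock d = 2μt, so t = d/(2μ) = 0.115447 / (2 × 3.2 × 10^-8) = 1.80 million years.

1.80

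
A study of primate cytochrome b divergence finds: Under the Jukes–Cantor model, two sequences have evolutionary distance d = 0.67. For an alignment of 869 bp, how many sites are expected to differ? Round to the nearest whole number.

385

Invert JC69: p = (3/4)(1 − e^(−4d/3)) = 0.75 × (1 − e^(-0.893333)) = 0.75 × (1 − 0.409289) = 0.443033.
Expected differing sites = pL ≈ 0.443033 × 869 = 384.995677 ≈ 385.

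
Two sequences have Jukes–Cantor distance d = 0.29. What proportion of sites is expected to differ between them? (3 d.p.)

0.241

p = (3/4)(1 − e^(−4d/3)) = 0.75 × (1 − e^(-0.386667)) = 0.75 × (1 − 0.679317) = 0.240512.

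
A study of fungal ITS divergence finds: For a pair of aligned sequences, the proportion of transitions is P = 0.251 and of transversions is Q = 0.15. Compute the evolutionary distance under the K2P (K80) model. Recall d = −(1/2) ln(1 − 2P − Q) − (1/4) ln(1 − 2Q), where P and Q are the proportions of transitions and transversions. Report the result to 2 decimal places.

Under the Kimura two-parameter model, d = −½ ln(1 − 2P − Q) − ¼ ln(1 − 2Q).
1 − 2P − Q = 0.348, giving −½ ln(0.348) = 0.527776.
1 − 2Q = 0.7, giving −¼ ln(0.7) = 0.089169.
d = 0.527776 + 0.089169 = 0.616945.

0.62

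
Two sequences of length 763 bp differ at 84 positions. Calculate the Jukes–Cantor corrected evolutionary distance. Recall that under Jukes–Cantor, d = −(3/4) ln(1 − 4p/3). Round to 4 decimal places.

0.1191

p = 84/763 ≈ 0.110092.
d = −(3/4) ln(1 − 4p/3) = −0.75 ln(1 − 0.146789) = −0.75 ln(0.853211)
  = −0.75 × (-0.158748) = 0.119061 substitutions/site.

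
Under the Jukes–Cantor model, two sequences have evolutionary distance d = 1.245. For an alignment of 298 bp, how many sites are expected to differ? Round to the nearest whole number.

Invert JC69: p = (3/4)(1 − e^(−4d/3)) = 0.75 × (1 − e^(-1.66)) = 0.75 × (1 − 0.190139) = 0.607396.
Expected differing sites = pL ≈ 0.607396 × 298 = 181.004008 ≈ 181.

181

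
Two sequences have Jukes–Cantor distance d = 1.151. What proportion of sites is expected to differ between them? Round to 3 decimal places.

0.588

p = (3/4)(1 − e^(−4d/3)) = 0.75 × (1 − e^(-1.534667)) = 0.75 × (1 − 0.215527) = 0.588355.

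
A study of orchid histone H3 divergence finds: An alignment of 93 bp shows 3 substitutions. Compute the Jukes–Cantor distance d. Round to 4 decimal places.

0.0330

p = 3/93 ≈ 0.032258.
d = −(3/4) ln(1 − 4p/3) = −0.75 ln(1 − 0.043011) = −0.75 ln(0.956989)
  = −0.75 × (-0.043963) = 0.032972 substitutions/site.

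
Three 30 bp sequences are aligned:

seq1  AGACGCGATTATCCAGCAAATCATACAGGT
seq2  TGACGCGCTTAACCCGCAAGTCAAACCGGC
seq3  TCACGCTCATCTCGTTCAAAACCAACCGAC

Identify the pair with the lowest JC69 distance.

seq1–seq2: 8/30 differ, p = 0.267, d = 0.330.
seq1–seq3: 15/30 differ, p = 0.500, d = 0.824.
seq2–seq3: 12/30 differ, p = 0.400, d = 0.572.
The smallest distance is between seq1 and seq2.

seq1 and seq2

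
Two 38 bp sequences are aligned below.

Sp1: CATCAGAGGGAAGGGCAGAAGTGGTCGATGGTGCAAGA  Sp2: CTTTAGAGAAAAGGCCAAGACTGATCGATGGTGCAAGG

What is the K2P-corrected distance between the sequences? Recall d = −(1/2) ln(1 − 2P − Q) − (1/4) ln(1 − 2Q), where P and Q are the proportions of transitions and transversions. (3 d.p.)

Of 38 sites, 7 differences are transitions and 3 are transversions, so P = 7/38 ≈ 0.184211 and Q = 3/38 ≈ 0.078947.
Under the Kimura two-parameter model, d = −½ ln(1 − 2P − Q) − ¼ ln(1 − 2Q).
1 − 2P − Q = 0.552631, giving −½ ln(0.552631) = 0.296532.
1 − 2Q = 0.842106, giving −¼ ln(0.842106) = 0.042962.
d = 0.296532 + 0.042962 = 0.339494.

0.339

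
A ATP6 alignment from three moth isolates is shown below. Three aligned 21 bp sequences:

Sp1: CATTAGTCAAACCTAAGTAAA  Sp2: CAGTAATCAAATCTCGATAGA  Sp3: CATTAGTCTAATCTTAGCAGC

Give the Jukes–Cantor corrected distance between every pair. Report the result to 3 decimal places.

d(Sp1,Sp2) = 0.441, d(Sp1,Sp3) = 0.360, d(Sp2,Sp3) = 0.532

Sp1–Sp2: 7/21 sites differ → p ≈ 0.333333, d = −0.75 ln(1 − 0.444444) = 0.440839 ≈ 0.441.
Sp1–Sp3: 6/21 sites differ → p ≈ 0.285714, d = −0.75 ln(1 − 0.380952) = 0.359679 ≈ 0.360.
Sp2–Sp3: 8/21 sites differ → p ≈ 0.380952, d = −0.75 ln(1 − 0.507936) = 0.531860 ≈ 0.532.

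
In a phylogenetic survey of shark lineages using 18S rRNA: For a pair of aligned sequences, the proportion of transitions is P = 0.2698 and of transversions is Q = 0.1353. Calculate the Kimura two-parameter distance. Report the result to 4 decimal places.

0.6407

Under the Kimura two-parameter model, d = −½ ln(1 − 2P − Q) − ¼ ln(1 − 2Q).
1 − 2P − Q = 0.3251, giving −½ ln(0.3251) = 0.561811.
1 − 2Q = 0.7294, giving −¼ ln(0.7294) = 0.078883.
d = 0.561811 + 0.078883 = 0.640694.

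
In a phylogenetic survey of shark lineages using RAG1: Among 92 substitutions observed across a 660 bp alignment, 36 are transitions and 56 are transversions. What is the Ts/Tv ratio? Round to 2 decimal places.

R = 36/56 = 0.642857… ≈ 0.64 (to 2 d.p.).

0.64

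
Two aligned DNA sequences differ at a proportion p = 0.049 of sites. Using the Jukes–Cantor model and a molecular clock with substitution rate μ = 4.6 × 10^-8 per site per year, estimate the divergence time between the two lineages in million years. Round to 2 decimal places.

0.55

d = −(3/4) ln(1 − 4p/3) = −0.75 ln(1 − 0.065333) = −0.75 ln(0.934667)
  = −0.75 × (-0.067565) = 0.050674 substitutions/site.
Under a molecular clock d = 2μt, so t = d/(2μ) = 0.050674 / (2 × 4.6 × 10^-8) = 0.55 million years.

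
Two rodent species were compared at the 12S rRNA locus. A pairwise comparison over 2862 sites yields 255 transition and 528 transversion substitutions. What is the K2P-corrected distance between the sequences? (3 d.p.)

P = 255/2862 ≈ 0.089099 and Q = 528/2862 ≈ 0.184486.
Under the Kimura two-parameter model, d = −½ ln(1 − 2P − Q) − ¼ ln(1 − 2Q).
1 − 2P − Q = 0.637316, giving −½ ln(0.637316) = 0.225245.
1 − 2Q = 0.631028, giving −¼ ln(0.631028) = 0.115101.
d = 0.225245 + 0.115101 = 0.340346.

0.340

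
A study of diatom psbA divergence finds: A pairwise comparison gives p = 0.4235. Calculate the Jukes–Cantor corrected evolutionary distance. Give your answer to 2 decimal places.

0.62

d = −(3/4) ln(1 − 4p/3) = −0.75 ln(1 − 0.564667) = −0.75 ln(0.435333)
  = −0.75 × (-0.831644) = 0.623733 substitutions/site.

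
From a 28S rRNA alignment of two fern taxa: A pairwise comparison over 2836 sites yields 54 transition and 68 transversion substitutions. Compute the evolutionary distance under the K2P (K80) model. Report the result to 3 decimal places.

P = 54/2836 ≈ 0.019041 and Q = 68/2836 ≈ 0.023977.
Under the Kimura two-parameter model, d = −½ ln(1 − 2P − Q) − ¼ ln(1 − 2Q).
1 − 2P − Q = 0.937941, giving −½ ln(0.937941) = 0.032034.
1 − 2Q = 0.952046, giving −¼ ln(0.952046) = 0.012285.
d = 0.032034 + 0.012285 = 0.044319.

0.044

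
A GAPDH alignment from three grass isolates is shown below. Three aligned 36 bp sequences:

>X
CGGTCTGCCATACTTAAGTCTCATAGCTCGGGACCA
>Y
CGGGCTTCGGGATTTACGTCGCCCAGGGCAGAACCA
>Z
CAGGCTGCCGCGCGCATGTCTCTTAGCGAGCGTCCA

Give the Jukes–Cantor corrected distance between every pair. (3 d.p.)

X–Y: 14/36 sites differ → p ≈ 0.388889, d = −0.75 ln(1 − 0.518519) = 0.548166 ≈ 0.548.
X–Z: 13/36 sites differ → p ≈ 0.361111, d = −0.75 ln(1 − 0.481481) = 0.492584 ≈ 0.493.
Y–Z: 18/36 sites differ → p = 0.5, d = −0.75 ln(1 − 0.666667) = 0.823960 ≈ 0.824.

d(X,Y) = 0.548, d(X,Z) = 0.493, d(Y,Z) = 0.824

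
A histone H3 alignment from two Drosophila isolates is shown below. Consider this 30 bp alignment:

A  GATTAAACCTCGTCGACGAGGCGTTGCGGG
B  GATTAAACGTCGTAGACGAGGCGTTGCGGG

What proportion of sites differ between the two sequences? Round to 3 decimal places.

0.067

The sequences differ at 2 of 30 positions (sites 9, 14).
p = 2/30 = 0.066666… ≈ 0.067 (to 3 d.p.).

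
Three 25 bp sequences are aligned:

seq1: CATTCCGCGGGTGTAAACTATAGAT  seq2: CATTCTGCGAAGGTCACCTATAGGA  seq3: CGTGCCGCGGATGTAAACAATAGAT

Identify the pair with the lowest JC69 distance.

seq1–seq2: 8/25 differ, p = 0.320, d = 0.417.
seq1–seq3: 4/25 differ, p = 0.160, d = 0.180.
seq2–seq3: 10/25 differ, p = 0.400, d = 0.572.
The smallest distance is between seq1 and seq3.

seq1 and seq3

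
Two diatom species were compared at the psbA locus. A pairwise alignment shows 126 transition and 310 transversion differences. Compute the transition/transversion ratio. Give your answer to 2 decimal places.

R = 126/310 = 0.406451… ≈ 0.41 (to 2 d.p.).

0.41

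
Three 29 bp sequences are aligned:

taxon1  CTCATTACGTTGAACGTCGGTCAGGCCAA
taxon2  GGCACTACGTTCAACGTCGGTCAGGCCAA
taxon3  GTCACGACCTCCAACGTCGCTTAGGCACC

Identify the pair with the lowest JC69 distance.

taxon1–taxon2: 4/29 differ, p = 0.138, d = 0.152.
taxon1–taxon3: 11/29 differ, p = 0.379, d = 0.529.
taxon2–taxon3: 9/29 differ, p = 0.310, d = 0.401.
The smallest distance is between taxon1 and taxon2.

taxon1 and taxon2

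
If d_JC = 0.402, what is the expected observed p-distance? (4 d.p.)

0.3112

p = (3/4)(1 − e^(−4d/3)) = 0.75 × (1 − e^(-0.536)) = 0.75 × (1 − 0.585084) = 0.311187.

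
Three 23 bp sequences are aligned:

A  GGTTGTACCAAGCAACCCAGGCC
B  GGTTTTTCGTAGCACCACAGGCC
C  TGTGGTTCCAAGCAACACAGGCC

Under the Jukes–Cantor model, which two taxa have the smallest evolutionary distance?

A–B: 6/23 differ, p = 0.261, d = 0.321.
A–C: 4/23 differ, p = 0.174, d = 0.198.
B–C: 6/23 differ, p = 0.261, d = 0.321.
The smallest distance is between A and C.

A and C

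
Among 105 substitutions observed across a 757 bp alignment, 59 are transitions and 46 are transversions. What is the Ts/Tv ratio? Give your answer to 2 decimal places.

R = 59/46 = 1.282608… ≈ 1.28 (to 2 d.p.).

1.28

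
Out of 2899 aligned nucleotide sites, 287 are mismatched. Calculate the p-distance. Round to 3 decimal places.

p = 287/2899 = 0.098999… ≈ 0.099 (to 3 d.p.).

0.099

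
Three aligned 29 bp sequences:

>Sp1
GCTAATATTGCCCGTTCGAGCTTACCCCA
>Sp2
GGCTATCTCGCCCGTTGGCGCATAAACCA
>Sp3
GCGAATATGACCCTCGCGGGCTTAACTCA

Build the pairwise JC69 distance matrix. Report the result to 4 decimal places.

Sp1–Sp2: 10/29 sites differ → p ≈ 0.344828, d = −0.75 ln(1 − 0.459771) = 0.461822 ≈ 0.4618.
Sp1–Sp3: 9/29 sites differ → p ≈ 0.310345, d = −0.75 ln(1 − 0.413793) = 0.400562 ≈ 0.4006.
Sp2–Sp3: 14/29 sites differ → p ≈ 0.482759, d = −0.75 ln(1 − 0.643679) = 0.773942 ≈ 0.7739.

d(Sp1,Sp2) = 0.4618, d(Sp1,Sp3) = 0.4006, d(Sp2,Sp3) = 0.7739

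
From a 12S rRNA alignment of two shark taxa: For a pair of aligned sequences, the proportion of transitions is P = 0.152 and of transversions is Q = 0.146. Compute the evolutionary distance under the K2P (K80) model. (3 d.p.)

Under the Kimura two-parameter model, d = −½ ln(1 − 2P − Q) − ¼ ln(1 − 2Q).
1 − 2P − Q = 0.55, giving −½ ln(0.55) = 0.298919.
1 − 2Q = 0.708, giving −¼ ln(0.708) = 0.086328.
d = 0.298919 + 0.086328 = 0.385247.

0.385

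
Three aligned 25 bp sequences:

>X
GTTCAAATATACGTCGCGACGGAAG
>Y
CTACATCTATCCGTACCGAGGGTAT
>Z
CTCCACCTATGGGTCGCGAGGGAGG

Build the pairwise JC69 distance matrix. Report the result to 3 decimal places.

d(X,Y) = 0.572, d(X,Z) = 0.417, d(Y,Z) = 0.490

X–Y: 10/25 sites differ → p = 0.4, d = −0.75 ln(1 − 0.533333) = 0.571605 ≈ 0.572.
X–Z: 8/25 sites differ → p = 0.32, d = −0.75 ln(1 − 0.426667) = 0.417216 ≈ 0.417.
Y–Z: 9/25 sites differ → p = 0.36, d = −0.75 ln(1 − 0.48) = 0.490445 ≈ 0.490.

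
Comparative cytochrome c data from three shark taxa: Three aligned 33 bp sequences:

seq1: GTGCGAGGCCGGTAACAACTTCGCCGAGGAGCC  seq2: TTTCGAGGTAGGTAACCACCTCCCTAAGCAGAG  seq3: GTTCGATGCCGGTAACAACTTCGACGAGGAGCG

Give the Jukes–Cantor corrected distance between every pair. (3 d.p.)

d(seq1,seq2) = 0.497, d(seq1,seq3) = 0.132, d(seq2,seq3) = 0.497

seq1–seq2: 12/33 sites differ → p ≈ 0.363636, d = −0.75 ln(1 − 0.484848) = 0.497470 ≈ 0.497.
seq1–seq3: 4/33 sites differ → p ≈ 0.121212, d = −0.75 ln(1 − 0.161616) = 0.132209 ≈ 0.132.
seq2–seq3: 12/33 sites differ → p ≈ 0.363636, d = −0.75 ln(1 − 0.484848) = 0.497470 ≈ 0.497.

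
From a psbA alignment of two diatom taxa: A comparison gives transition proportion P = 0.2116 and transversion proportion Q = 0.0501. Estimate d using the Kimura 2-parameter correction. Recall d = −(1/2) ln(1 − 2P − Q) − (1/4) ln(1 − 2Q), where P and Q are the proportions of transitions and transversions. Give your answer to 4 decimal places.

0.3470

Under the Kimura two-parameter model, d = −½ ln(1 − 2P − Q) − ¼ ln(1 − 2Q).
1 − 2P − Q = 0.5267, giving −½ ln(0.5267) = 0.320562.
1 − 2Q = 0.8998, giving −¼ ln(0.8998) = 0.026396.
d = 0.320562 + 0.026396 = 0.346958.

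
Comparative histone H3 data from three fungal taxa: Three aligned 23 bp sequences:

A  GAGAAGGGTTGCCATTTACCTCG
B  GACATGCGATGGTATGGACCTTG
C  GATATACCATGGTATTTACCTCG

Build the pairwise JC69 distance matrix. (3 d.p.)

d(A,B) = 0.553, d(A,C) = 0.467, d(B,C) = 0.321

A–B: 9/23 sites differ → p ≈ 0.391304, d = −0.75 ln(1 − 0.521739) = 0.553199 ≈ 0.553.
A–C: 8/23 sites differ → p ≈ 0.347826, d = −0.75 ln(1 − 0.463768) = 0.467391 ≈ 0.467.
B–C: 6/23 sites differ → p ≈ 0.26087, d = −0.75 ln(1 − 0.347827) = 0.320584 ≈ 0.321.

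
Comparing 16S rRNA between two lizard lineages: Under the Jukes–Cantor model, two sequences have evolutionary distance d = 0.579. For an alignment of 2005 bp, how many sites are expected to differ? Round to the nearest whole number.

Invert JC69: p = (3/4)(1 − e^(−4d/3)) = 0.75 × (1 − e^(-0.772)) = 0.75 × (1 − 0.462088) = 0.403434.
Expected differing sites = pL ≈ 0.403434 × 2005 = 808.88517 ≈ 809.

809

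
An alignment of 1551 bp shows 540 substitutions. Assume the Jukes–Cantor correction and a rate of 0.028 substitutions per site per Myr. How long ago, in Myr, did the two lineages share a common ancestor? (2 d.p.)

8.36

p = 540/1551 ≈ 0.348162.
d = −(3/4) ln(1 − 4p/3) = −0.75 ln(1 − 0.464216) = −0.75 ln(0.535784)
  = −0.75 × (-0.624024) = 0.468018 substitutions/site.
Under a molecular clock d = 2μt, so t = d/(2μ) = 0.468018 / (2 × 0.028) = 8.36 Myr.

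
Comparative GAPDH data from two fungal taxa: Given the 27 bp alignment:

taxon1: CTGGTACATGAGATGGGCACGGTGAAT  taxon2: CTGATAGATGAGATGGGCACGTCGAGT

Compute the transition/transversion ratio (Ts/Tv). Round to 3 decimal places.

Transitions are A↔G and C↔T; transversions are all other mismatches.
Transitions: 3. Transversions: 2.
R = 3/2 = 1.500.

1.500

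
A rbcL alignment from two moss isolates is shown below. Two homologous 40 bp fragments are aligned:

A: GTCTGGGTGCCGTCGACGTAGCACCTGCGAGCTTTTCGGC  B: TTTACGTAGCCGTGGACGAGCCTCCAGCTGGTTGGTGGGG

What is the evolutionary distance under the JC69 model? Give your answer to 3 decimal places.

0.752

The sequences differ at 19 of 40 sites, so p = 19/40 = 0.475.
d = −(3/4) ln(1 − 4p/3) = −0.75 ln(1 − 0.633333) = −0.75 ln(0.366667)
  = −0.75 × (-1.003301) = 0.752476 substitutions/site.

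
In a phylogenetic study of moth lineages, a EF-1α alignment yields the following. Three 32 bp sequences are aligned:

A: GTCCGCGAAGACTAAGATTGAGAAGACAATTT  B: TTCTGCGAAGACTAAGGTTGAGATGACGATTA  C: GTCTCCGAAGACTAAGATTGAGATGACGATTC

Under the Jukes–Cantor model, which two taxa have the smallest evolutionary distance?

B and C

A–B: 6/32 differ, p = 0.188, d = 0.216.
A–C: 5/32 differ, p = 0.156, d = 0.175.
B–C: 4/32 differ, p = 0.125, d = 0.137.
The smallest distance is between B and C.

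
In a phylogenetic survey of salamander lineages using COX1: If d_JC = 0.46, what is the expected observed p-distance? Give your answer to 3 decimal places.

0.344

p = (3/4)(1 − e^(−4d/3)) = 0.75 × (1 − e^(-0.613333)) = 0.75 × (1 − 0.541543) = 0.343843.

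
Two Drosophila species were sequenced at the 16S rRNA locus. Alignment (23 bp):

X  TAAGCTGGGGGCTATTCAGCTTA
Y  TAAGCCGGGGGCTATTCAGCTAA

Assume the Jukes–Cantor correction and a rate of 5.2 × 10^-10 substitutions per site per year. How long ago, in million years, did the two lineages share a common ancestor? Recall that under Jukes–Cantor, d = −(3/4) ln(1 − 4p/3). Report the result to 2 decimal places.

The sequences differ at 2 of 23 sites (6, 22), so p = 2/23 ≈ 0.086957.
d = −(3/4) ln(1 − 4p/3) = −0.75 ln(1 − 0.115943) = −0.75 ln(0.884057)
  = −0.75 × (-0.123234) = 0.092426 substitutions/site.
Under a molecular clock d = 2μt, so t = d/(2μ) = 0.092426 / (2 × 5.2 × 10^-10) = 88.87 million years.

88.87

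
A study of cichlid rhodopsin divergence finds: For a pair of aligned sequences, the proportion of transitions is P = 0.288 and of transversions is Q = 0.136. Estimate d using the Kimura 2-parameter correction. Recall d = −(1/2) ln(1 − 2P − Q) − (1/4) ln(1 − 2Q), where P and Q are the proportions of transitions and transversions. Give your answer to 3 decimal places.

0.702

Under the Kimura two-parameter model, d = −½ ln(1 − 2P − Q) − ¼ ln(1 − 2Q).
1 − 2P − Q = 0.288, giving −½ ln(0.288) = 0.622397.
1 − 2Q = 0.728, giving −¼ ln(0.728) = 0.079364.
d = 0.622397 + 0.079364 = 0.701761.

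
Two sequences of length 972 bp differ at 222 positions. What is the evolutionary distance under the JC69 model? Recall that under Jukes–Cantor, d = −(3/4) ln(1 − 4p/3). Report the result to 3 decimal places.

0.272

p = 222/972 ≈ 0.228395.
d = −(3/4) ln(1 − 4p/3) = −0.75 ln(1 − 0.304527) = −0.75 ln(0.695473)
  = −0.75 × (-0.363163) = 0.272372 substitutions/site.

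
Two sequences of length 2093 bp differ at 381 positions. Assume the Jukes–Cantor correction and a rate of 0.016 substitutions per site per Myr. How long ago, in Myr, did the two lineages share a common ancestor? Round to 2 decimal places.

p = 381/2093 ≈ 0.182035.
d = −(3/4) ln(1 − 4p/3) = −0.75 ln(1 − 0.242713) = −0.75 ln(0.757287)
  = −0.75 × (-0.278013) = 0.208510 substitutions/site.
Under a molecular clock d = 2μt, so t = d/(2μ) = 0.208510 / (2 × 0.016) = 6.52 Myr.

6.52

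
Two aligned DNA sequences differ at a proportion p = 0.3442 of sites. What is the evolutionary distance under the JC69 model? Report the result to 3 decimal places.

0.461

d = −(3/4) ln(1 − 4p/3) = −0.75 ln(1 − 0.458933) = −0.75 ln(0.541067)
  = −0.75 × (-0.614212) = 0.460659 substitutions/site.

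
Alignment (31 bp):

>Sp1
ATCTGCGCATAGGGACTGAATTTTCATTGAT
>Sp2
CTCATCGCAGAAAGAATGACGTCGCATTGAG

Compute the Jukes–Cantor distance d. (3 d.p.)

0.544

The sequences differ at 12 of 31 sites, so p = 12/31 ≈ 0.387097.
d = −(3/4) ln(1 − 4p/3) = −0.75 ln(1 − 0.516129) = −0.75 ln(0.483871)
  = −0.75 × (-0.725937) = 0.544453 substitutions/site.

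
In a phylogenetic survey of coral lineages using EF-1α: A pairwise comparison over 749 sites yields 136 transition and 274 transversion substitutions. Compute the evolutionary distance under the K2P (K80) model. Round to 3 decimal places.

0.982

P = 136/749 ≈ 0.181575 and Q = 274/749 ≈ 0.365821.
Under the Kimura two-parameter model, d = −½ ln(1 − 2P − Q) − ¼ ln(1 − 2Q).
1 − 2P − Q = 0.271029, giving −½ ln(0.271029) = 0.652765.
1 − 2Q = 0.268358, giving −¼ ln(0.268358) = 0.328858.
d = 0.652765 + 0.328858 = 0.981623.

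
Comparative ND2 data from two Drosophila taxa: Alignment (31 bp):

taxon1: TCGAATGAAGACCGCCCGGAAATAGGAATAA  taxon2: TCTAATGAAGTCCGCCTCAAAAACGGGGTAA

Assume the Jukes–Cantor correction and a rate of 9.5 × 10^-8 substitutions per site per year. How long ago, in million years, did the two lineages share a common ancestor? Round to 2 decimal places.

1.93

The sequences differ at 9 of 31 sites (3, 11, 17, 18, 19, 23, 24, 27, 28), so p = 9/31 ≈ 0.290323.
d = −(3/4) ln(1 − 4p/3) = −0.75 ln(1 − 0.387097) = −0.75 ln(0.612903)
  = −0.75 × (-0.489549) = 0.367162 substitutions/site.
Under a molecular clock d = 2μt, so t = d/(2μ) = 0.367162 / (2 × 9.5 × 10^-8) = 1.93 million years.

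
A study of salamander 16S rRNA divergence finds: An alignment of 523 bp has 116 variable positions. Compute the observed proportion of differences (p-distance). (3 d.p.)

p = 116/523 = 0.221797… ≈ 0.222 (to 3 d.p.).

0.222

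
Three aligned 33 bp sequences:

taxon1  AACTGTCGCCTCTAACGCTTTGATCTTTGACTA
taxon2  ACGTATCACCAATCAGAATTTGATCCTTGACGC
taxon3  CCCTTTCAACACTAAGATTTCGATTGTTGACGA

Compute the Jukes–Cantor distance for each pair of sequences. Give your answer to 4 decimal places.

taxon1–taxon2: 13/33 sites differ → p ≈ 0.393939, d = −0.75 ln(1 − 0.525252) = 0.558728 ≈ 0.5587.
taxon1–taxon3: 13/33 sites differ → p ≈ 0.393939, d = −0.75 ln(1 − 0.525252) = 0.558728 ≈ 0.5587.
taxon2–taxon3: 11/33 sites differ → p ≈ 0.333333, d = −0.75 ln(1 − 0.444444) = 0.440839 ≈ 0.4408.

d(taxon1,taxon2) = 0.5587, d(taxon1,taxon3) = 0.5587, d(taxon2,taxon3) = 0.4408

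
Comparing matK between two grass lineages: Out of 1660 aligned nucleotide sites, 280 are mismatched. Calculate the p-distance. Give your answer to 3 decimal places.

0.169

p = 280/1660 = 0.168674… ≈ 0.169 (to 3 d.p.).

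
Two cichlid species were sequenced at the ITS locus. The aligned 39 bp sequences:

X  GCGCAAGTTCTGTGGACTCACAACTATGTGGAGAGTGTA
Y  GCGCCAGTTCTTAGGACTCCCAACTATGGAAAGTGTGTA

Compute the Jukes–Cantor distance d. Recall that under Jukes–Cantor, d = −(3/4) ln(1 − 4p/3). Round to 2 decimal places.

0.24

The sequences differ at 8 of 39 sites (5, 12, 13, 20, 29, 30, 31, 34), so p = 8/39 ≈ 0.205128.
d = −(3/4) ln(1 − 4p/3) = −0.75 ln(1 − 0.273504) = −0.75 ln(0.726496)
  = −0.75 × (-0.319522) = 0.239642 substitutions/site.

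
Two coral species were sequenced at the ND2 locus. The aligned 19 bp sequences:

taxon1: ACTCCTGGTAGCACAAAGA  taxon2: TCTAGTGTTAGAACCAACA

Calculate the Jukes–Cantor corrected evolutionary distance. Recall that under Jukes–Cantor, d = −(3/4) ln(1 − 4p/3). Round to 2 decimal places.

0.51

The sequences differ at 7 of 19 sites (1, 4, 5, 8, 12, 15, 18), so p = 7/19 ≈ 0.368421.
d = −(3/4) ln(1 − 4p/3) = −0.75 ln(1 − 0.491228) = −0.75 ln(0.508772)
  = −0.75 × (-0.675755) = 0.506816 substitutions/site.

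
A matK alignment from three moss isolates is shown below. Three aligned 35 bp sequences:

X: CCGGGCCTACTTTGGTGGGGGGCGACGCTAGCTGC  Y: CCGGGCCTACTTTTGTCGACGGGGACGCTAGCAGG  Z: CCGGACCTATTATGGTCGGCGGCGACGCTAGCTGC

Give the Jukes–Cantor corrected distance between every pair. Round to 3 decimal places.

d(X,Y) = 0.233, d(X,Z) = 0.158, d(Y,Z) = 0.273

X–Y: 7/35 sites differ → p = 0.2, d = −0.75 ln(1 − 0.266667) = 0.232617 ≈ 0.233.
X–Z: 5/35 sites differ → p ≈ 0.142857, d = −0.75 ln(1 − 0.190476) = 0.158482 ≈ 0.158.
Y–Z: 8/35 sites differ → p ≈ 0.228571, d = −0.75 ln(1 − 0.304761) = 0.272625 ≈ 0.273.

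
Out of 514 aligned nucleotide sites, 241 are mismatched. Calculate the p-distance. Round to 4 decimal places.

p = 241/514 = 0.468871… ≈ 0.4689 (to 4 d.p.).

0.4689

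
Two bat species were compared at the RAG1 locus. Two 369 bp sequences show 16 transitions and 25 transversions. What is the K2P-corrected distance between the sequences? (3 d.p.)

P = 16/369 ≈ 0.04336 and Q = 25/369 ≈ 0.067751.
Under the Kimura two-parameter model, d = −½ ln(1 − 2P − Q) − ¼ ln(1 − 2Q).
1 − 2P − Q = 0.845529, giving −½ ln(0.845529) = 0.083896.
1 − 2Q = 0.864498, giving −¼ ln(0.864498) = 0.036402.
d = 0.083896 + 0.036402 = 0.120298.

0.120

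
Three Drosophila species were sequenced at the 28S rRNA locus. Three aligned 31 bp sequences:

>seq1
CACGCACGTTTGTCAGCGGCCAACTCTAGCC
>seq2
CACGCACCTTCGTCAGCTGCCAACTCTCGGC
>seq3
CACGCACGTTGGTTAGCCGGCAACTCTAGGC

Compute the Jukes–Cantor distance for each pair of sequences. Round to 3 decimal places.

seq1–seq2: 5/31 sites differ → p ≈ 0.16129, d = −0.75 ln(1 − 0.215053) = 0.181604 ≈ 0.182.
seq1–seq3: 5/31 sites differ → p ≈ 0.16129, d = −0.75 ln(1 − 0.215053) = 0.181604 ≈ 0.182.
seq2–seq3: 6/31 sites differ → p ≈ 0.193548, d = −0.75 ln(1 − 0.258064) = 0.223869 ≈ 0.224.

d(seq1,seq2) = 0.182, d(seq1,seq3) = 0.182, d(seq2,seq3) = 0.224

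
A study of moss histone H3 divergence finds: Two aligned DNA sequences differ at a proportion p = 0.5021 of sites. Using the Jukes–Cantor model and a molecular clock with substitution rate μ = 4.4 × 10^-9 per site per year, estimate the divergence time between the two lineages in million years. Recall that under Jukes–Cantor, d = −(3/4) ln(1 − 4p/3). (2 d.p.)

94.35

d = −(3/4) ln(1 − 4p/3) = −0.75 ln(1 − 0.669467) = −0.75 ln(0.330533)
  = −0.75 × (-1.107049) = 0.830287 substitutions/site.
Under a molecular clock d = 2μt, so t = d/(2μ) = 0.830287 / (2 × 4.4 × 10^-9) = 94.35 million years.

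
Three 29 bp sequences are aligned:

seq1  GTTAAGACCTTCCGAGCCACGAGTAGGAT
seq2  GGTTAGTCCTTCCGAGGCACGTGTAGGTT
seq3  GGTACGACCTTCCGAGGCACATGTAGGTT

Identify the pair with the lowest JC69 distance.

seq2 and seq3

seq1–seq2: 6/29 differ, p = 0.207, d = 0.242.
seq1–seq3: 6/29 differ, p = 0.207, d = 0.242.
seq2–seq3: 4/29 differ, p = 0.138, d = 0.152.
The smallest distance is between seq2 and seq3.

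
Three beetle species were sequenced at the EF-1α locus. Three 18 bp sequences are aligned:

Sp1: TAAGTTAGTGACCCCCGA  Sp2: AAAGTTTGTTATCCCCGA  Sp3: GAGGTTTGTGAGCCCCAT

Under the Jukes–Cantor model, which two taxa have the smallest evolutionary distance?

Sp1 and Sp2

Sp1–Sp2: 4/18 differ, p = 0.222, d = 0.264.
Sp1–Sp3: 6/18 differ, p = 0.333, d = 0.441.
Sp2–Sp3: 6/18 differ, p = 0.333, d = 0.441.
The smallest distance is between Sp1 and Sp2.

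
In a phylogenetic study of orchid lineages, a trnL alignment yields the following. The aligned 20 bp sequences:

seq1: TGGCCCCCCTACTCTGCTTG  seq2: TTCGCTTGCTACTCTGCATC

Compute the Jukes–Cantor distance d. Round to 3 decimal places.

0.572

The sequences differ at 8 of 20 sites (2, 3, 4, 6, 7, 8, 18, 20), so p = 8/20 = 0.4.
d = −(3/4) ln(1 − 4p/3) = −0.75 ln(1 − 0.533333) = −0.75 ln(0.466667)
  = −0.75 × (-0.762139) = 0.571604 substitutions/site.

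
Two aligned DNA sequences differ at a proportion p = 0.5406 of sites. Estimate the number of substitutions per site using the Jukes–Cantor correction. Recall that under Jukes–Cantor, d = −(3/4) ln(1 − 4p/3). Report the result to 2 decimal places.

d = −(3/4) ln(1 − 4p/3) = −0.75 ln(1 − 0.7208) = −0.75 ln(0.2792)
  = −0.75 × (-1.275827) = 0.956870 substitutions/site.

0.96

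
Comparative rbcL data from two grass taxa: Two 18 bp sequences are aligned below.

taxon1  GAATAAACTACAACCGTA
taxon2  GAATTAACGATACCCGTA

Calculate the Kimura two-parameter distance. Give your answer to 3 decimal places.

0.264

Of 18 sites, 1 differences are transitions and 3 are transversions, so P = 1/18 ≈ 0.055556 and Q = 3/18 ≈ 0.166667.
Under the Kimura two-parameter model, d = −½ ln(1 − 2P − Q) − ¼ ln(1 − 2Q).
1 − 2P − Q = 0.722221, giving −½ ln(0.722221) = 0.162712.
1 − 2Q = 0.666666, giving −¼ ln(0.666666) = 0.101367.
d = 0.162712 + 0.101367 = 0.264079.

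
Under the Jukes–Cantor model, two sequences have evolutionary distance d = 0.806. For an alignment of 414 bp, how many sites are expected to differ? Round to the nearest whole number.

204

Invert JC69: p = (3/4)(1 − e^(−4d/3)) = 0.75 × (1 − e^(-1.074667)) = 0.75 × (1 − 0.341411) = 0.493942.
Expected differing sites = pL ≈ 0.493942 × 414 = 204.491988 ≈ 204.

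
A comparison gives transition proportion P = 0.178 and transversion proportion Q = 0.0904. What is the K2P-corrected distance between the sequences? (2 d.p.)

0.35

Under the Kimura two-parameter model, d = −½ ln(1 − 2P − Q) − ¼ ln(1 − 2Q).
1 − 2P − Q = 0.5536, giving −½ ln(0.5536) = 0.295656.
1 − 2Q = 0.8192, giving −¼ ln(0.8192) = 0.049857.
d = 0.295656 + 0.049857 = 0.345513.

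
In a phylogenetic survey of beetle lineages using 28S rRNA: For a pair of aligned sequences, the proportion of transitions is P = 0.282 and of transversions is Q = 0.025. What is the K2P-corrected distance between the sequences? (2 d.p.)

Under the Kimura two-parameter model, d = −½ ln(1 − 2P − Q) − ¼ ln(1 − 2Q).
1 − 2P − Q = 0.411, giving −½ ln(0.411) = 0.444581.
1 − 2Q = 0.95, giving −¼ ln(0.95) = 0.012823.
d = 0.444581 + 0.012823 = 0.457404.

0.46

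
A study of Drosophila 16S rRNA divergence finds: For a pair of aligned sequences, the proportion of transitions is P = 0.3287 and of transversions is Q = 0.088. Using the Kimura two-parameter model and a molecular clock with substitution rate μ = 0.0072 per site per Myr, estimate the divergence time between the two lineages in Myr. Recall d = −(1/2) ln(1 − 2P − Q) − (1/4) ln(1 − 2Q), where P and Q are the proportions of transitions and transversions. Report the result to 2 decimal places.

50.86

Under the Kimura two-parameter model, d = −½ ln(1 − 2P − Q) − ¼ ln(1 − 2Q).
1 − 2P − Q = 0.2546, giving −½ ln(0.2546) = 0.684031.
1 − 2Q = 0.824, giving −¼ ln(0.824) = 0.048396.
d = 0.684031 + 0.048396 = 0.732427.
Under a molecular clock d = 2μt, so t = d/(2μ) = 0.732427 / (2 × 0.0072) = 50.86 Myr.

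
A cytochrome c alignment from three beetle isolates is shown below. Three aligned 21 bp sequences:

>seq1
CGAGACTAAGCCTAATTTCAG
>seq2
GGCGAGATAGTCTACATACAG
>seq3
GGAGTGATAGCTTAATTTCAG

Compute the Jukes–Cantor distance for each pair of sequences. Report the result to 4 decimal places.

seq1–seq2: 9/21 sites differ → p ≈ 0.428571, d = −0.75 ln(1 − 0.571428) = 0.635472 ≈ 0.6355.
seq1–seq3: 6/21 sites differ → p ≈ 0.285714, d = −0.75 ln(1 − 0.380952) = 0.359679 ≈ 0.3597.
seq2–seq3: 7/21 sites differ → p ≈ 0.333333, d = −0.75 ln(1 − 0.444444) = 0.440839 ≈ 0.4408.

d(seq1,seq2) = 0.6355, d(seq1,seq3) = 0.3597, d(seq2,seq3) = 0.4408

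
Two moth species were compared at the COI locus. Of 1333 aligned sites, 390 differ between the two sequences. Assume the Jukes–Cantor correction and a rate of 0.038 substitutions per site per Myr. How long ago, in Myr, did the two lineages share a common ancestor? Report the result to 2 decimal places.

p = 390/1333 ≈ 0.292573.
d = −(3/4) ln(1 − 4p/3) = −0.75 ln(1 − 0.390097) = −0.75 ln(0.609903)
  = −0.75 × (-0.494455) = 0.370841 substitutions/site.
Under a molecular clock d = 2μt, so t = d/(2μ) = 0.370841 / (2 × 0.038) = 4.88 Myr.

4.88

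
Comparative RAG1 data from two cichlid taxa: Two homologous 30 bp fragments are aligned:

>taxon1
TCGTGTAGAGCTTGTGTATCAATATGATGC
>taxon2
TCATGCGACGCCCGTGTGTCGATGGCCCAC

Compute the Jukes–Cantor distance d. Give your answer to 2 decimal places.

0.82

The sequences differ at 15 of 30 sites, so p = 15/30 = 0.5.
d = −(3/4) ln(1 − 4p/3) = −0.75 ln(1 − 0.666667) = −0.75 ln(0.333333)
  = −0.75 × (-1.098613) = 0.823960 substitutions/site.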